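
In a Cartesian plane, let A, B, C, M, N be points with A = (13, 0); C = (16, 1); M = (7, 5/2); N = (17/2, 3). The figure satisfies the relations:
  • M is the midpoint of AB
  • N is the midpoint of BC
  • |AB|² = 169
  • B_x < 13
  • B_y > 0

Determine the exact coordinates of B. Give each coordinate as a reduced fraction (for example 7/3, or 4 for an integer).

1. B_x = 1  [B = 2·M−A = 2·(7, 5/2)−(13, 0)]
2. B_y = 5  [B = 2·M−A = 2·(7, 5/2)−(13, 0)]
   so B = (1, 5)

B = (1, 5)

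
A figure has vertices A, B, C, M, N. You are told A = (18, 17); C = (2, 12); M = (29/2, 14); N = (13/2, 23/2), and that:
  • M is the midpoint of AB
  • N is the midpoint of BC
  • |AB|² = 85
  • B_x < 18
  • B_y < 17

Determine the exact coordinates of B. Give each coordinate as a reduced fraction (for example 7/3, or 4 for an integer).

1. B_x = 11  [B = 2·M−A = 2·(29/2, 14)−(18, 17)]
2. B_y = 11  [B = 2·M−A = 2·(29/2, 14)−(18, 17)]
   so B = (11, 11)

B = (11, 11)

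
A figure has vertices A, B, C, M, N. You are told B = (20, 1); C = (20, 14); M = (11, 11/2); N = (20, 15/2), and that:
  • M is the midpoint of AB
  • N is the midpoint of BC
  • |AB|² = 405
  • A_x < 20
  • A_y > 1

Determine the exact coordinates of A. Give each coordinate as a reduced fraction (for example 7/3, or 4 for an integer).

A = (2, 10)

1. A_x = 2  [A = 2·M−B = 2·(11, 11/2)−(20, 1)]
2. A_y = 10  [A = 2·M−B = 2·(11, 11/2)−(20, 1)]
   so A = (2, 10)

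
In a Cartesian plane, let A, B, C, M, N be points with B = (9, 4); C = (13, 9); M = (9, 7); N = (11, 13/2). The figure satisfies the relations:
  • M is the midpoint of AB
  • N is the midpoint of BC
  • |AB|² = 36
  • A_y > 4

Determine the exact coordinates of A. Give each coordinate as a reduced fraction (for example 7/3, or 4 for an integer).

A = (9, 10)

1. A_x = 9  [A = 2·M−B = 2·(9, 7)−(9, 4)]
2. A_y = 10  [A = 2·M−B = 2·(9, 7)−(9, 4)]
   so A = (9, 10)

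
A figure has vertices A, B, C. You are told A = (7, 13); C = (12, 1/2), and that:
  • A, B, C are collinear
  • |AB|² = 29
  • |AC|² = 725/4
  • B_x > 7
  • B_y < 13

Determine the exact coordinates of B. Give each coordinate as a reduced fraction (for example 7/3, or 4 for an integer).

B = (9, 8)

1. B_x = 9  [[A, B, C are collinear ⇒ -25/2x-5y+305/2=0] ∩ [|B−(7, 13)|²=29]]
2. B_y = 8  [[A, B, C are collinear ⇒ -25/2x-5y+305/2=0] ∩ [|B−(7, 13)|²=29]]
   so B = (9, 8)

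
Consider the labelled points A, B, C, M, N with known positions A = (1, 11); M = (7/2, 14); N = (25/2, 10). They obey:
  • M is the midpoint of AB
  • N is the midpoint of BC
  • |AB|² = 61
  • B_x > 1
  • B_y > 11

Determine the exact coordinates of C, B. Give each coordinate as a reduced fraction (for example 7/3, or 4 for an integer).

C = (19, 3)
B = (6, 17)

1. B_x = 6  [B = 2·M−A = 2·(7/2, 14)−(1, 11)]
2. B_y = 17  [B = 2·M−A = 2·(7/2, 14)−(1, 11)]
   so B = (6, 17)
3. C_x = 19  [C = 2·N−B = 2·(25/2, 10)−(6, 17)]
4. C_y = 3  [C = 2·N−B = 2·(25/2, 10)−(6, 17)]
   so C = (19, 3)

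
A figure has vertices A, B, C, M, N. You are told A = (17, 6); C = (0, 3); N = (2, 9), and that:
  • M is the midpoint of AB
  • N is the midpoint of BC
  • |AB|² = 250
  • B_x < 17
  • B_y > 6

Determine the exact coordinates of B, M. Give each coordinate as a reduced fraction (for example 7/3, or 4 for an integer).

B = (4, 15)
M = (21/2, 21/2)

1. B_x = 4  [B = 2·N−C = 2·(2, 9)−(0, 3)]
2. B_y = 15  [B = 2·N−C = 2·(2, 9)−(0, 3)]
   so B = (4, 15)
3. M_x = 21/2  [2·M = A+B = (17, 6)+(4, 15)]
4. M_y = 21/2  [2·M = A+B = (17, 6)+(4, 15)]
   so M = (21/2, 21/2)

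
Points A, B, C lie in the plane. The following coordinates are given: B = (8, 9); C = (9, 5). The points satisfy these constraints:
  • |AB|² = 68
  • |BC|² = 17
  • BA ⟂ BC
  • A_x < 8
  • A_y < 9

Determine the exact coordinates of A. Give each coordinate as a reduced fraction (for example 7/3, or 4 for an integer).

1. A_x = 0  [[BA ⟂ BC ⇒ 1x-4y+28=0] ∩ [|A−(8, 9)|²=68]]
2. A_y = 7  [[BA ⟂ BC ⇒ 1x-4y+28=0] ∩ [|A−(8, 9)|²=68]]
   so A = (0, 7)

A = (0, 7)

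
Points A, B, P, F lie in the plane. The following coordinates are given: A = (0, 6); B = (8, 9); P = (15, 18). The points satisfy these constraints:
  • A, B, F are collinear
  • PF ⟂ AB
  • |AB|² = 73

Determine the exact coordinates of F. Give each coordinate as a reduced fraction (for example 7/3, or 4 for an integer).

F = (1248/73, 906/73)

1. F_x = 1248/73  [[A, B, F are collinear ⇒ -3x+8y-48=0] ∩ [PF ⟂ AB ⇒ 8x+3y-174=0]]
2. F_y = 906/73  [[A, B, F are collinear ⇒ -3x+8y-48=0] ∩ [PF ⟂ AB ⇒ 8x+3y-174=0]]
   so F = (1248/73, 906/73)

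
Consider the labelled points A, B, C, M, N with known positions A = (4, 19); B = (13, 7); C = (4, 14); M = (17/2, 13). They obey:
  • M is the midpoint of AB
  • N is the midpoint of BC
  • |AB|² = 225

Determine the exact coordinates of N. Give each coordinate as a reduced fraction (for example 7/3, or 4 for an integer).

1. N_x = 17/2  [2·N = B+C = (13, 7)+(4, 14)]
2. N_y = 21/2  [2·N = B+C = (13, 7)+(4, 14)]
   so N = (17/2, 21/2)

N = (17/2, 21/2)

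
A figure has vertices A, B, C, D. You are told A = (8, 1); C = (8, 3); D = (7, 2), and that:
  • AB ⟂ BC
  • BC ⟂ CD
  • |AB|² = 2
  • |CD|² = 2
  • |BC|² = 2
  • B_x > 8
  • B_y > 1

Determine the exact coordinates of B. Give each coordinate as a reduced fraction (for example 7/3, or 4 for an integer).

1. B_x = 9  [[BC ⟂ CD ⇒ 1x+1y-11=0] ∩ [|B−(8, 1)|²=2]]
2. B_y = 2  [[BC ⟂ CD ⇒ 1x+1y-11=0] ∩ [|B−(8, 1)|²=2]]
   so B = (9, 2)

B = (9, 2)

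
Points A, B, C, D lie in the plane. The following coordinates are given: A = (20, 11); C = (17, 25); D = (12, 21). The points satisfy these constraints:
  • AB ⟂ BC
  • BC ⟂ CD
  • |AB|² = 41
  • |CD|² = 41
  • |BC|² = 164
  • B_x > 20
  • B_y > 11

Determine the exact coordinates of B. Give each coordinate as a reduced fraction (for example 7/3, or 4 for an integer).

B = (25, 15)

1. B_x = 25  [[BC ⟂ CD ⇒ 5x+4y-185=0] ∩ [|B−(20, 11)|²=41]]
2. B_y = 15  [[BC ⟂ CD ⇒ 5x+4y-185=0] ∩ [|B−(20, 11)|²=41]]
   so B = (25, 15)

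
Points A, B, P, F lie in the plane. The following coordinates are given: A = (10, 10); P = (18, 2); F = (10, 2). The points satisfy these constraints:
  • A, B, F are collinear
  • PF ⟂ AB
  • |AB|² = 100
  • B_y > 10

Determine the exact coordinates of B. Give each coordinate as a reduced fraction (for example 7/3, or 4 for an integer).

B = (10, 20)

1. B_x = 10  [[A, B, F are collinear ⇒ -8x+80=0] ∩ [|B−(10, 10)|²=100]]
2. B_y = 20  [[A, B, F are collinear ⇒ -8x+80=0] ∩ [|B−(10, 10)|²=100]]
   so B = (10, 20)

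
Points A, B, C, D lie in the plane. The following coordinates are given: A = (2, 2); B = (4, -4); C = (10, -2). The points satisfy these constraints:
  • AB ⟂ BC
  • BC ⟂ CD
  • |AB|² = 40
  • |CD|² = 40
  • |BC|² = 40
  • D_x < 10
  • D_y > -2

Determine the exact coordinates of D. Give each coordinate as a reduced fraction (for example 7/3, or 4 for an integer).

1. D_x = 8  [[BC ⟂ CD ⇒ 6x+2y-56=0] ∩ [|D−(10, -2)|²=40]]
2. D_y = 4  [[BC ⟂ CD ⇒ 6x+2y-56=0] ∩ [|D−(10, -2)|²=40]]
   so D = (8, 4)

D = (8, 4)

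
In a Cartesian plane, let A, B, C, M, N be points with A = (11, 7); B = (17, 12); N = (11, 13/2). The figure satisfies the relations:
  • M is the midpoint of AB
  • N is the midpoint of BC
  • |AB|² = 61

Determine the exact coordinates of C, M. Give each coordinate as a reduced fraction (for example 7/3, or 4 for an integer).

1. M_x = 14  [2·M = A+B = (11, 7)+(17, 12)]
2. M_y = 19/2  [2·M = A+B = (11, 7)+(17, 12)]
   so M = (14, 19/2)
3. C_x = 5  [C = 2·N−B = 2·(11, 13/2)−(17, 12)]
4. C_y = 1  [C = 2·N−B = 2·(11, 13/2)−(17, 12)]
   so C = (5, 1)

C = (5, 1)
M = (14, 19/2)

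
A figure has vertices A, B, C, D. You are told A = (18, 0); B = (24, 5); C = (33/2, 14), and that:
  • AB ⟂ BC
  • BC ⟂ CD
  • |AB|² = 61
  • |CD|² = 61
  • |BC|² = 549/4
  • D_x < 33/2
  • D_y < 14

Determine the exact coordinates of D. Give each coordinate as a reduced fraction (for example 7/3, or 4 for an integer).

1. D_x = 21/2  [[BC ⟂ CD ⇒ -15/2x+9y-9/4=0] ∩ [|D−(33/2, 14)|²=61]]
2. D_y = 9  [[BC ⟂ CD ⇒ -15/2x+9y-9/4=0] ∩ [|D−(33/2, 14)|²=61]]
   so D = (21/2, 9)

D = (21/2, 9)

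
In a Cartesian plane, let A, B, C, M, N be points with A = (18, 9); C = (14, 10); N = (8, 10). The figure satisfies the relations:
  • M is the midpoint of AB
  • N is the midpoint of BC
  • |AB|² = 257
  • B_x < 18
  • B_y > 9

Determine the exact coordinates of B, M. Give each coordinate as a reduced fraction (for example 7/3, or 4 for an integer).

B = (2, 10)
M = (10, 19/2)

1. B_x = 2  [B = 2·N−C = 2·(8, 10)−(14, 10)]
2. B_y = 10  [B = 2·N−C = 2·(8, 10)−(14, 10)]
   so B = (2, 10)
3. M_x = 10  [2·M = A+B = (18, 9)+(2, 10)]
4. M_y = 19/2  [2·M = A+B = (18, 9)+(2, 10)]
   so M = (10, 19/2)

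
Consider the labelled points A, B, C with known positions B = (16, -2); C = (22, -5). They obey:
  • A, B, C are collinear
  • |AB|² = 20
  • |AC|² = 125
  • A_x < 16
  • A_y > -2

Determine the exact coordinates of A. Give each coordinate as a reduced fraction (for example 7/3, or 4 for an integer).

1. A_x = 12  [[A, B, C are collinear ⇒ 3x+6y-36=0] ∩ [|A−(16, -2)|²=20]]
2. A_y = 0  [[A, B, C are collinear ⇒ 3x+6y-36=0] ∩ [|A−(16, -2)|²=20]]
   so A = (12, 0)

A = (12, 0)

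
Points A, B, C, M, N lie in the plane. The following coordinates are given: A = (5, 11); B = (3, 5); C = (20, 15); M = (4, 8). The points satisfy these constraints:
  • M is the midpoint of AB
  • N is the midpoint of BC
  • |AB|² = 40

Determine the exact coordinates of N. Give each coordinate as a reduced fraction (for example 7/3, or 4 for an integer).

1. N_x = 23/2  [2·N = B+C = (3, 5)+(20, 15)]
2. N_y = 10  [2·N = B+C = (3, 5)+(20, 15)]
   so N = (23/2, 10)

N = (23/2, 10)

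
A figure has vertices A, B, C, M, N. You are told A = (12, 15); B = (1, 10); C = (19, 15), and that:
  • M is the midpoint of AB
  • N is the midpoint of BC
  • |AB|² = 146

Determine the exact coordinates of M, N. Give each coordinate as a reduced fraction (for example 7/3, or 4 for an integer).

M = (13/2, 25/2)
N = (10, 25/2)

1. M_x = 13/2  [2·M = A+B = (12, 15)+(1, 10)]
2. M_y = 25/2  [2·M = A+B = (12, 15)+(1, 10)]
   so M = (13/2, 25/2)
3. N_x = 10  [2·N = B+C = (1, 10)+(19, 15)]
4. N_y = 25/2  [2·N = B+C = (1, 10)+(19, 15)]
   so N = (10, 25/2)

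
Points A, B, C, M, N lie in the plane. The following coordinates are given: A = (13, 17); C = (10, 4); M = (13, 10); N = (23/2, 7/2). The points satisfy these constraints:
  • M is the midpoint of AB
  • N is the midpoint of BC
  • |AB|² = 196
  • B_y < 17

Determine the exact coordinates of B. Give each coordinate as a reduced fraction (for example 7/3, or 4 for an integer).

1. B_x = 13  [B = 2·M−A = 2·(13, 10)−(13, 17)]
2. B_y = 3  [B = 2·M−A = 2·(13, 10)−(13, 17)]
   so B = (13, 3)

B = (13, 3)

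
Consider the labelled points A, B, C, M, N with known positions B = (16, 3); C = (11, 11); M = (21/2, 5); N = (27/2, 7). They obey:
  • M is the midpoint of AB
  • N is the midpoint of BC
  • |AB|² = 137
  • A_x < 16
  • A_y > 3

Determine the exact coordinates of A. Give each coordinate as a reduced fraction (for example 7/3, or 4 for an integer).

A = (5, 7)

1. A_x = 5  [A = 2·M−B = 2·(21/2, 5)−(16, 3)]
2. A_y = 7  [A = 2·M−B = 2·(21/2, 5)−(16, 3)]
   so A = (5, 7)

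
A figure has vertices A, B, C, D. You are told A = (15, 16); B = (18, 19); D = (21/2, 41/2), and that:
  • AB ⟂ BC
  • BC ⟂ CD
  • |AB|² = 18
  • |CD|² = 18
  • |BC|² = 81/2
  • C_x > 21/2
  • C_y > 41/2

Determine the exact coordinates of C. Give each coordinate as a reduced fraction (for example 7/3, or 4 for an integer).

1. C_x = 27/2  [[AB ⟂ BC ⇒ 3x+3y-111=0] ∩ [|C−(21/2, 41/2)|²=18]]
2. C_y = 47/2  [[AB ⟂ BC ⇒ 3x+3y-111=0] ∩ [|C−(21/2, 41/2)|²=18]]
   so C = (27/2, 47/2)

C = (27/2, 47/2)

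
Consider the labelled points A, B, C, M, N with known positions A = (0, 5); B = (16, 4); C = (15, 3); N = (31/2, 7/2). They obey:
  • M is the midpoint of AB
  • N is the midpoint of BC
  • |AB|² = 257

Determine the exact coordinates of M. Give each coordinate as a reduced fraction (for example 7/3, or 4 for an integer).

1. M_x = 8  [2·M = A+B = (0, 5)+(16, 4)]
2. M_y = 9/2  [2·M = A+B = (0, 5)+(16, 4)]
   so M = (8, 9/2)

M = (8, 9/2)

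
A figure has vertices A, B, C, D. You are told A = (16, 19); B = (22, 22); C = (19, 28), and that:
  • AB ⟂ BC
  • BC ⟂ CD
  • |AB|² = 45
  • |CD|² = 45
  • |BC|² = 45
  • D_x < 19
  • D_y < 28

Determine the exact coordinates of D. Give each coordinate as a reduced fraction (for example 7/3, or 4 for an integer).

D = (13, 25)

1. D_x = 13  [[BC ⟂ CD ⇒ -3x+6y-111=0] ∩ [|D−(19, 28)|²=45]]
2. D_y = 25  [[BC ⟂ CD ⇒ -3x+6y-111=0] ∩ [|D−(19, 28)|²=45]]
   so D = (13, 25)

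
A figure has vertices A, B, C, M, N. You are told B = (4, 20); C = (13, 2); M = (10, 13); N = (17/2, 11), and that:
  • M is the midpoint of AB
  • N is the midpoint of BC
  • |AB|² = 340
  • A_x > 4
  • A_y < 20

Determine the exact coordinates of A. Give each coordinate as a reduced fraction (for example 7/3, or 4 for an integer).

1. A_x = 16  [A = 2·M−B = 2·(10, 13)−(4, 20)]
2. A_y = 6  [A = 2·M−B = 2·(10, 13)−(4, 20)]
   so A = (16, 6)

A = (16, 6)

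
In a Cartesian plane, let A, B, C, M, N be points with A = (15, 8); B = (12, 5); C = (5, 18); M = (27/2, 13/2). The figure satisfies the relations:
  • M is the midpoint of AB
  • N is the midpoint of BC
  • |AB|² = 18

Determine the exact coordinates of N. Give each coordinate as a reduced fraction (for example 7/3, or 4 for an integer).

N = (17/2, 23/2)

1. N_x = 17/2  [2·N = B+C = (12, 5)+(5, 18)]
2. N_y = 23/2  [2·N = B+C = (12, 5)+(5, 18)]
   so N = (17/2, 23/2)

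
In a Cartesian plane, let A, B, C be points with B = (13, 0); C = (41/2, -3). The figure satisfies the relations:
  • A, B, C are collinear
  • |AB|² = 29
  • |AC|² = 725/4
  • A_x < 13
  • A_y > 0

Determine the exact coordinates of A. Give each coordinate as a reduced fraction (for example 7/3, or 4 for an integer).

1. A_x = 8  [[A, B, C are collinear ⇒ 3x+15/2y-39=0] ∩ [|A−(13, 0)|²=29]]
2. A_y = 2  [[A, B, C are collinear ⇒ 3x+15/2y-39=0] ∩ [|A−(13, 0)|²=29]]
   so A = (8, 2)

A = (8, 2)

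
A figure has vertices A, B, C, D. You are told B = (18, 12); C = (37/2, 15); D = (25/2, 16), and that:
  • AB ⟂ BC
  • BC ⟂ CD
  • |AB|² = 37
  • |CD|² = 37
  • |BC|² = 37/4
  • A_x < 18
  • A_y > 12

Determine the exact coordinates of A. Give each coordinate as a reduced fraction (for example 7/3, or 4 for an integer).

A = (12, 13)

1. A_x = 12  [[AB ⟂ BC ⇒ -1/2x-3y+45=0] ∩ [|A−(18, 12)|²=37]]
2. A_y = 13  [[AB ⟂ BC ⇒ -1/2x-3y+45=0] ∩ [|A−(18, 12)|²=37]]
   so A = (12, 13)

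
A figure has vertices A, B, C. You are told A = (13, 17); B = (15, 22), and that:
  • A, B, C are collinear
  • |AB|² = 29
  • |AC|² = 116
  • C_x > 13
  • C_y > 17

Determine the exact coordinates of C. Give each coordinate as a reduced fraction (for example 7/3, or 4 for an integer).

1. C_x = 17  [[A, B, C are collinear ⇒ -5x+2y+31=0] ∩ [|C−(13, 17)|²=116]]
2. C_y = 27  [[A, B, C are collinear ⇒ -5x+2y+31=0] ∩ [|C−(13, 17)|²=116]]
   so C = (17, 27)

C = (17, 27)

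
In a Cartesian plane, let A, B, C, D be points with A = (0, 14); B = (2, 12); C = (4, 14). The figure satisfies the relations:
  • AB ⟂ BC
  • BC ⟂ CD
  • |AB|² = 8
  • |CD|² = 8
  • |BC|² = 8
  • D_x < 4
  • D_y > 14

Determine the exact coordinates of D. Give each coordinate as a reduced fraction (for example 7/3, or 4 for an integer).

1. D_x = 2  [[BC ⟂ CD ⇒ 2x+2y-36=0] ∩ [|D−(4, 14)|²=8]]
2. D_y = 16  [[BC ⟂ CD ⇒ 2x+2y-36=0] ∩ [|D−(4, 14)|²=8]]
   so D = (2, 16)

D = (2, 16)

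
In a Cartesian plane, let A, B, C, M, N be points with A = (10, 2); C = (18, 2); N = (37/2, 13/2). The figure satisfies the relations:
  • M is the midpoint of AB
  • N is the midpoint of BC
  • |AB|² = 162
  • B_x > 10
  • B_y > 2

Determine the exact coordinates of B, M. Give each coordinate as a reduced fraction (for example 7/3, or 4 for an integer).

1. B_x = 19  [B = 2·N−C = 2·(37/2, 13/2)−(18, 2)]
2. B_y = 11  [B = 2·N−C = 2·(37/2, 13/2)−(18, 2)]
   so B = (19, 11)
3. M_x = 29/2  [2·M = A+B = (10, 2)+(19, 11)]
4. M_y = 13/2  [2·M = A+B = (10, 2)+(19, 11)]
   so M = (29/2, 13/2)

B = (19, 11)
M = (29/2, 13/2)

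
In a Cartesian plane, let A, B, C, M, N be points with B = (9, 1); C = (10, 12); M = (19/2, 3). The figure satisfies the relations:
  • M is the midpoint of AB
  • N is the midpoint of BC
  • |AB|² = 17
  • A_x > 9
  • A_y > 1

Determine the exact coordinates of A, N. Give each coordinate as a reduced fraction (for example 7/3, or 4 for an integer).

A = (10, 5)
N = (19/2, 13/2)

1. A_x = 10  [A = 2·M−B = 2·(19/2, 3)−(9, 1)]
2. A_y = 5  [A = 2·M−B = 2·(19/2, 3)−(9, 1)]
   so A = (10, 5)
3. N_x = 19/2  [2·N = B+C = (9, 1)+(10, 12)]
4. N_y = 13/2  [2·N = B+C = (9, 1)+(10, 12)]
   so N = (19/2, 13/2)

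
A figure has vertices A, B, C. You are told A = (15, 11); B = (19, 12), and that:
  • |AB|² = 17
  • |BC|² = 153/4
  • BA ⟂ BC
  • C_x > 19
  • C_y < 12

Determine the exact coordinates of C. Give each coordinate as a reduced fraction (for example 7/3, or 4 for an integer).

1. C_x = 41/2  [[BA ⟂ BC ⇒ -4x-1y+88=0] ∩ [|C−(19, 12)|²=153/4]]
2. C_y = 6  [[BA ⟂ BC ⇒ -4x-1y+88=0] ∩ [|C−(19, 12)|²=153/4]]
   so C = (41/2, 6)

C = (41/2, 6)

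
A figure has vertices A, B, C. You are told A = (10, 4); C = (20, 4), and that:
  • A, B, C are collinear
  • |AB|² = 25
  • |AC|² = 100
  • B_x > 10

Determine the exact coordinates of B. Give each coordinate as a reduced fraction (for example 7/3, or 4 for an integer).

B = (15, 4)

1. B_x = 15  [[A, B, C are collinear ⇒ -10y+40=0] ∩ [|B−(10, 4)|²=25]]
2. B_y = 4  [[A, B, C are collinear ⇒ -10y+40=0] ∩ [|B−(10, 4)|²=25]]
   so B = (15, 4)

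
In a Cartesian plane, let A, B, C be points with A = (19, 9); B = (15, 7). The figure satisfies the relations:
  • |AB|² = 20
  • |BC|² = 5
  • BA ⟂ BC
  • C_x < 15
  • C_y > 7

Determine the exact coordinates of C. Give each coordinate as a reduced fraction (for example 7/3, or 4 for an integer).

1. C_x = 14  [[BA ⟂ BC ⇒ 4x+2y-74=0] ∩ [|C−(15, 7)|²=5]]
2. C_y = 9  [[BA ⟂ BC ⇒ 4x+2y-74=0] ∩ [|C−(15, 7)|²=5]]
   so C = (14, 9)

C = (14, 9)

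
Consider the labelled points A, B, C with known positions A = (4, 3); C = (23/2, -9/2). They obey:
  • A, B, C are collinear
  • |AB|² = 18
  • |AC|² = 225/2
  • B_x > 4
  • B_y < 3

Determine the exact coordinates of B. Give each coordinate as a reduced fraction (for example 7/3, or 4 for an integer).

B = (7, 0)

1. B_x = 7  [[A, B, C are collinear ⇒ -15/2x-15/2y+105/2=0] ∩ [|B−(4, 3)|²=18]]
2. B_y = 0  [[A, B, C are collinear ⇒ -15/2x-15/2y+105/2=0] ∩ [|B−(4, 3)|²=18]]
   so B = (7, 0)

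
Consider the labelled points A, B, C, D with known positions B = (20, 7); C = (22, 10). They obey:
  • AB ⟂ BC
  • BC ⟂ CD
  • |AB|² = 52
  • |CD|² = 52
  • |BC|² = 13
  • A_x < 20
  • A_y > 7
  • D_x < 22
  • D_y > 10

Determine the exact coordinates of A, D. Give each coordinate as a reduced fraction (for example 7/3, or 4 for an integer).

A = (14, 11)
D = (16, 14)

1. A_x = 14  [[AB ⟂ BC ⇒ -2x-3y+61=0] ∩ [|A−(20, 7)|²=52]]
2. A_y = 11  [[AB ⟂ BC ⇒ -2x-3y+61=0] ∩ [|A−(20, 7)|²=52]]
   so A = (14, 11)
3. D_x = 16  [[BC ⟂ CD ⇒ 2x+3y-74=0] ∩ [|D−(22, 10)|²=52]]
4. D_y = 14  [[BC ⟂ CD ⇒ 2x+3y-74=0] ∩ [|D−(22, 10)|²=52]]
   so D = (16, 14)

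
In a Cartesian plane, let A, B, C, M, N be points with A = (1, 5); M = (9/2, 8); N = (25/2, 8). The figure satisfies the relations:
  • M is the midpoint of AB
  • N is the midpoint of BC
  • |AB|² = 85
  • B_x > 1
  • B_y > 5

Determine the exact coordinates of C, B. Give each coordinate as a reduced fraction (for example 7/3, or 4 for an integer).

C = (17, 5)
B = (8, 11)

1. B_x = 8  [B = 2·M−A = 2·(9/2, 8)−(1, 5)]
2. B_y = 11  [B = 2·M−A = 2·(9/2, 8)−(1, 5)]
   so B = (8, 11)
3. C_x = 17  [C = 2·N−B = 2·(25/2, 8)−(8, 11)]
4. C_y = 5  [C = 2·N−B = 2·(25/2, 8)−(8, 11)]
   so C = (17, 5)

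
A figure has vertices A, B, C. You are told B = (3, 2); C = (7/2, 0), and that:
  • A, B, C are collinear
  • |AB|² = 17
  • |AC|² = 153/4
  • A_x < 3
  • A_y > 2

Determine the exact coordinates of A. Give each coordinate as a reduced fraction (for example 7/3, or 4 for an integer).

A = (2, 6)

1. A_x = 2  [[A, B, C are collinear ⇒ 2x+1/2y-7=0] ∩ [|A−(3, 2)|²=17]]
2. A_y = 6  [[A, B, C are collinear ⇒ 2x+1/2y-7=0] ∩ [|A−(3, 2)|²=17]]
   so A = (2, 6)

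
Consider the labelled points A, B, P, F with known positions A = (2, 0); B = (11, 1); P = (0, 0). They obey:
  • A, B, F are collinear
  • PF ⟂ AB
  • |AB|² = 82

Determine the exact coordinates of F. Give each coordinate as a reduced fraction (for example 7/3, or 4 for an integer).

1. F_x = 1/41  [[A, B, F are collinear ⇒ -1x+9y+2=0] ∩ [PF ⟂ AB ⇒ 9x+1y=0]]
2. F_y = -9/41  [[A, B, F are collinear ⇒ -1x+9y+2=0] ∩ [PF ⟂ AB ⇒ 9x+1y=0]]
   so F = (1/41, -9/41)

F = (1/41, -9/41)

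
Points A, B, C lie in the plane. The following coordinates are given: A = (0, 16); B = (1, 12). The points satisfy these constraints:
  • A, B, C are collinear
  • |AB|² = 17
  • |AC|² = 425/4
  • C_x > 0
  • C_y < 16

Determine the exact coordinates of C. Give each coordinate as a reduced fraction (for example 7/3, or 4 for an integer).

C = (5/2, 6)

1. C_x = 5/2  [[A, B, C are collinear ⇒ 4x+1y-16=0] ∩ [|C−(0, 16)|²=425/4]]
2. C_y = 6  [[A, B, C are collinear ⇒ 4x+1y-16=0] ∩ [|C−(0, 16)|²=425/4]]
   so C = (5/2, 6)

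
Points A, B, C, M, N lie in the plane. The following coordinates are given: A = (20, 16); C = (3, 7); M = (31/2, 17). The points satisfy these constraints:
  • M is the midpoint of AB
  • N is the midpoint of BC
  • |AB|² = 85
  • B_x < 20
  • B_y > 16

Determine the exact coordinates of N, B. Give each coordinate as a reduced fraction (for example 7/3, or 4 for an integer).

N = (7, 25/2)
B = (11, 18)

1. B_x = 11  [B = 2·M−A = 2·(31/2, 17)−(20, 16)]
2. B_y = 18  [B = 2·M−A = 2·(31/2, 17)−(20, 16)]
   so B = (11, 18)
3. N_x = 7  [2·N = B+C = (11, 18)+(3, 7)]
4. N_y = 25/2  [2·N = B+C = (11, 18)+(3, 7)]
   so N = (7, 25/2)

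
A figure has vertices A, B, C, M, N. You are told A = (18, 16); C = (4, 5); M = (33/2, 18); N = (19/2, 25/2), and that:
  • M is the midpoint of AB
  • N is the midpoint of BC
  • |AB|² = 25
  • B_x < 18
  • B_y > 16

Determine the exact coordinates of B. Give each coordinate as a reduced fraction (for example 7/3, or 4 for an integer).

1. B_x = 15  [B = 2·M−A = 2·(33/2, 18)−(18, 16)]
2. B_y = 20  [B = 2·M−A = 2·(33/2, 18)−(18, 16)]
   so B = (15, 20)

B = (15, 20)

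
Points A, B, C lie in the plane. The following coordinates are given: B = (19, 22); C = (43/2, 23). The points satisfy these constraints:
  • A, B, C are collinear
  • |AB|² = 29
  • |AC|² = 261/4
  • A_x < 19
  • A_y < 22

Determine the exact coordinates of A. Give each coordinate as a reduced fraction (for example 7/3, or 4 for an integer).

A = (14, 20)

1. A_x = 14  [[A, B, C are collinear ⇒ -1x+5/2y-36=0] ∩ [|A−(19, 22)|²=29]]
2. A_y = 20  [[A, B, C are collinear ⇒ -1x+5/2y-36=0] ∩ [|A−(19, 22)|²=29]]
   so A = (14, 20)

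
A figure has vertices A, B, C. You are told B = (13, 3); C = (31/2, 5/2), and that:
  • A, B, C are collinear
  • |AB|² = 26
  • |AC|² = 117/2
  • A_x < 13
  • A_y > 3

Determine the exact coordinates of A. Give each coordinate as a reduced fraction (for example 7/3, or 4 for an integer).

A = (8, 4)

1. A_x = 8  [[A, B, C are collinear ⇒ 1/2x+5/2y-14=0] ∩ [|A−(13, 3)|²=26]]
2. A_y = 4  [[A, B, C are collinear ⇒ 1/2x+5/2y-14=0] ∩ [|A−(13, 3)|²=26]]
   so A = (8, 4)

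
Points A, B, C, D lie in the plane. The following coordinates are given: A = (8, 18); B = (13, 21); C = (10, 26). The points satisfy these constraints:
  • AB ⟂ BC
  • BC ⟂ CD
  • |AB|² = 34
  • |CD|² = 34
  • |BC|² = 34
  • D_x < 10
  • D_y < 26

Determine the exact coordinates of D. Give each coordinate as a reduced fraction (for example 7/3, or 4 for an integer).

1. D_x = 5  [[BC ⟂ CD ⇒ -3x+5y-100=0] ∩ [|D−(10, 26)|²=34]]
2. D_y = 23  [[BC ⟂ CD ⇒ -3x+5y-100=0] ∩ [|D−(10, 26)|²=34]]
   so D = (5, 23)

D = (5, 23)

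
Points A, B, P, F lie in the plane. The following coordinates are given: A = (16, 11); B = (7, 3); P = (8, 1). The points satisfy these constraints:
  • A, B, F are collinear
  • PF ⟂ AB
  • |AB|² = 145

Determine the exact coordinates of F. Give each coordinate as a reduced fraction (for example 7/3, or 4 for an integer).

F = (952/145, 379/145)

1. F_x = 952/145  [[A, B, F are collinear ⇒ 8x-9y-29=0] ∩ [PF ⟂ AB ⇒ -9x-8y+80=0]]
2. F_y = 379/145  [[A, B, F are collinear ⇒ 8x-9y-29=0] ∩ [PF ⟂ AB ⇒ -9x-8y+80=0]]
   so F = (952/145, 379/145)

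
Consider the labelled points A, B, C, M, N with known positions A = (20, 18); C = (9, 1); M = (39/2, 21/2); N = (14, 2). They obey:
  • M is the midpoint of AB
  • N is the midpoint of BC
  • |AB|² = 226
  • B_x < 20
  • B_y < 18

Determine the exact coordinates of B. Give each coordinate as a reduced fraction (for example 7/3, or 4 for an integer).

1. B_x = 19  [B = 2·M−A = 2·(39/2, 21/2)−(20, 18)]
2. B_y = 3  [B = 2·M−A = 2·(39/2, 21/2)−(20, 18)]
   so B = (19, 3)

B = (19, 3)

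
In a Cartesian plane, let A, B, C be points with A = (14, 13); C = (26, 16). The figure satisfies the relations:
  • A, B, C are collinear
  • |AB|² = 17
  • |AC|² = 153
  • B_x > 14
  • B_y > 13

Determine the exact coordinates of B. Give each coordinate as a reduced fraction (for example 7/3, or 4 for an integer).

1. B_x = 18  [[A, B, C are collinear ⇒ 3x-12y+114=0] ∩ [|B−(14, 13)|²=17]]
2. B_y = 14  [[A, B, C are collinear ⇒ 3x-12y+114=0] ∩ [|B−(14, 13)|²=17]]
   so B = (18, 14)

B = (18, 14)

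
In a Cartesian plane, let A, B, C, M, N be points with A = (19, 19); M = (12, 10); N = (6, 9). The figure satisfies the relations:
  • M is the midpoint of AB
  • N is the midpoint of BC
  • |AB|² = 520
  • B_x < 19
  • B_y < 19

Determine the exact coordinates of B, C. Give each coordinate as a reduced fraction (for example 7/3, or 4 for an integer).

1. B_x = 5  [B = 2·M−A = 2·(12, 10)−(19, 19)]
2. B_y = 1  [B = 2·M−A = 2·(12, 10)−(19, 19)]
   so B = (5, 1)
3. C_x = 7  [C = 2·N−B = 2·(6, 9)−(5, 1)]
4. C_y = 17  [C = 2·N−B = 2·(6, 9)−(5, 1)]
   so C = (7, 17)

B = (5, 1)
C = (7, 17)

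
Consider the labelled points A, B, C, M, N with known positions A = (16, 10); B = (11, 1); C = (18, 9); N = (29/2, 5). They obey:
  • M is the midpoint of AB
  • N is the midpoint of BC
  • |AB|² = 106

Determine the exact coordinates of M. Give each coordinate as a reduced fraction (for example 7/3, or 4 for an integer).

M = (27/2, 11/2)

1. M_x = 27/2  [2·M = A+B = (16, 10)+(11, 1)]
2. M_y = 11/2  [2·M = A+B = (16, 10)+(11, 1)]
   so M = (27/2, 11/2)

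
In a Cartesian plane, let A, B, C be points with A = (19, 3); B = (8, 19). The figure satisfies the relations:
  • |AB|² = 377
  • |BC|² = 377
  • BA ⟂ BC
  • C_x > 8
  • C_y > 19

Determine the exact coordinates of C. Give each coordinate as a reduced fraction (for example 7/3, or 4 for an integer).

C = (24, 30)

1. C_x = 24  [[BA ⟂ BC ⇒ 11x-16y+216=0] ∩ [|C−(8, 19)|²=377]]
2. C_y = 30  [[BA ⟂ BC ⇒ 11x-16y+216=0] ∩ [|C−(8, 19)|²=377]]
   so C = (24, 30)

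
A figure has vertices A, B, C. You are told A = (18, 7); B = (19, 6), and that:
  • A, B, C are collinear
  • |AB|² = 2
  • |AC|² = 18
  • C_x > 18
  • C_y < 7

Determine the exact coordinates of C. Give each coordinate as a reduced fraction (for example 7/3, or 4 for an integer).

1. C_x = 21  [[A, B, C are collinear ⇒ 1x+1y-25=0] ∩ [|C−(18, 7)|²=18]]
2. C_y = 4  [[A, B, C are collinear ⇒ 1x+1y-25=0] ∩ [|C−(18, 7)|²=18]]
   so C = (21, 4)

C = (21, 4)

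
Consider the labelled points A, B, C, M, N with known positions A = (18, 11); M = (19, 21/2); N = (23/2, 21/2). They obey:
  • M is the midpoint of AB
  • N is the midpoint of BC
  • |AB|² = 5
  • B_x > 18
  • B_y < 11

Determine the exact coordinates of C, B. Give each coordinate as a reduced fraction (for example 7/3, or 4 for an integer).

1. B_x = 20  [B = 2·M−A = 2·(19, 21/2)−(18, 11)]
2. B_y = 10  [B = 2·M−A = 2·(19, 21/2)−(18, 11)]
   so B = (20, 10)
3. C_x = 3  [C = 2·N−B = 2·(23/2, 21/2)−(20, 10)]
4. C_y = 11  [C = 2·N−B = 2·(23/2, 21/2)−(20, 10)]
   so C = (3, 11)

C = (3, 11)
B = (20, 10)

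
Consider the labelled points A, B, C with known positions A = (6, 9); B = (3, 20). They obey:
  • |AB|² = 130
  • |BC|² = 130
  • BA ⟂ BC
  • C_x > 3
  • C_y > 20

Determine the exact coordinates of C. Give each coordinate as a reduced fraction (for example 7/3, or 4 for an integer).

C = (14, 23)

1. C_x = 14  [[BA ⟂ BC ⇒ 3x-11y+211=0] ∩ [|C−(3, 20)|²=130]]
2. C_y = 23  [[BA ⟂ BC ⇒ 3x-11y+211=0] ∩ [|C−(3, 20)|²=130]]
   so C = (14, 23)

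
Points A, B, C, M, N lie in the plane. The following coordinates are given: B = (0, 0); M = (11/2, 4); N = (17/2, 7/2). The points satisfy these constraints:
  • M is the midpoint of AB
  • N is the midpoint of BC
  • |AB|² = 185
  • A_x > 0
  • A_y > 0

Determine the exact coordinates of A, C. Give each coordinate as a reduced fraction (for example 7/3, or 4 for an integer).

A = (11, 8)
C = (17, 7)

1. A_x = 11  [A = 2·M−B = 2·(11/2, 4)−(0, 0)]
2. A_y = 8  [A = 2·M−B = 2·(11/2, 4)−(0, 0)]
   so A = (11, 8)
3. C_x = 17  [C = 2·N−B = 2·(17/2, 7/2)−(0, 0)]
4. C_y = 7  [C = 2·N−B = 2·(17/2, 7/2)−(0, 0)]
   so C = (17, 7)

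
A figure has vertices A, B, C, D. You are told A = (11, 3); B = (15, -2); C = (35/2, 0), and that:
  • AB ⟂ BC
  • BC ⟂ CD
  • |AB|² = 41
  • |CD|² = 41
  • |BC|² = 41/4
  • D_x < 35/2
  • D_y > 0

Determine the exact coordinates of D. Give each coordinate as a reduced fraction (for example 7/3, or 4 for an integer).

1. D_x = 27/2  [[BC ⟂ CD ⇒ 5/2x+2y-175/4=0] ∩ [|D−(35/2, 0)|²=41]]
2. D_y = 5  [[BC ⟂ CD ⇒ 5/2x+2y-175/4=0] ∩ [|D−(35/2, 0)|²=41]]
   so D = (27/2, 5)

D = (27/2, 5)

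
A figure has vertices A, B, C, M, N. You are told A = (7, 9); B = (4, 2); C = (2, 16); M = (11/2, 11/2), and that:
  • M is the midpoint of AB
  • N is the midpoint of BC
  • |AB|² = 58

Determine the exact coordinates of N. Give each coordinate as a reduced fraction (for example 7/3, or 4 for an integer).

1. N_x = 3  [2·N = B+C = (4, 2)+(2, 16)]
2. N_y = 9  [2·N = B+C = (4, 2)+(2, 16)]
   so N = (3, 9)

N = (3, 9)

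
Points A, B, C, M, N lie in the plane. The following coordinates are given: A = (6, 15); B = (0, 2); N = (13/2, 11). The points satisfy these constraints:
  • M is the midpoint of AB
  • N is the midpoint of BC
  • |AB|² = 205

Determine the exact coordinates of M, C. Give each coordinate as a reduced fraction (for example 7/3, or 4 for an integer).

1. M_x = 3  [2·M = A+B = (6, 15)+(0, 2)]
2. M_y = 17/2  [2·M = A+B = (6, 15)+(0, 2)]
   so M = (3, 17/2)
3. C_x = 13  [C = 2·N−B = 2·(13/2, 11)−(0, 2)]
4. C_y = 20  [C = 2·N−B = 2·(13/2, 11)−(0, 2)]
   so C = (13, 20)

M = (3, 17/2)
C = (13, 20)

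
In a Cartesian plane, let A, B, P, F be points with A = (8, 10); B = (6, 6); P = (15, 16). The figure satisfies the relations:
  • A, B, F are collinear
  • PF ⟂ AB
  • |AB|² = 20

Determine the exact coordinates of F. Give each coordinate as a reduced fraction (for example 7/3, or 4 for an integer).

1. F_x = 59/5  [[A, B, F are collinear ⇒ 4x-2y-12=0] ∩ [PF ⟂ AB ⇒ -2x-4y+94=0]]
2. F_y = 88/5  [[A, B, F are collinear ⇒ 4x-2y-12=0] ∩ [PF ⟂ AB ⇒ -2x-4y+94=0]]
   so F = (59/5, 88/5)

F = (59/5, 88/5)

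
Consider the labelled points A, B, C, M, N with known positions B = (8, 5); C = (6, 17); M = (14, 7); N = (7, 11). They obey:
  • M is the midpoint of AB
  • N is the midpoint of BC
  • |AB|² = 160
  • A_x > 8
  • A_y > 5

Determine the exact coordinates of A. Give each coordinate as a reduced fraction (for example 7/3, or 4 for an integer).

1. A_x = 20  [A = 2·M−B = 2·(14, 7)−(8, 5)]
2. A_y = 9  [A = 2·M−B = 2·(14, 7)−(8, 5)]
   so A = (20, 9)

A = (20, 9)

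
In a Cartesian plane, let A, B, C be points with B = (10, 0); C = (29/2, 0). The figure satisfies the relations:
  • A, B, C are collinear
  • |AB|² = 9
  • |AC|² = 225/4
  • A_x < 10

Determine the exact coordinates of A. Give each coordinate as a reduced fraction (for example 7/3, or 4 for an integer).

A = (7, 0)

1. A_x = 7  [[A, B, C are collinear ⇒ 9/2y=0] ∩ [|A−(10, 0)|²=9]]
2. A_y = 0  [[A, B, C are collinear ⇒ 9/2y=0] ∩ [|A−(10, 0)|²=9]]
   so A = (7, 0)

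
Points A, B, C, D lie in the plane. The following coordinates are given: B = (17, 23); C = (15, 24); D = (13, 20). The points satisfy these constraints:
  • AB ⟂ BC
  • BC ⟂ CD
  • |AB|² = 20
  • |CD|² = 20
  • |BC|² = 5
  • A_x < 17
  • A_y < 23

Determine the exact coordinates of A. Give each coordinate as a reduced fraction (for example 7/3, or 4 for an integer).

A = (15, 19)

1. A_x = 15  [[AB ⟂ BC ⇒ 2x-1y-11=0] ∩ [|A−(17, 23)|²=20]]
2. A_y = 19  [[AB ⟂ BC ⇒ 2x-1y-11=0] ∩ [|A−(17, 23)|²=20]]
   so A = (15, 19)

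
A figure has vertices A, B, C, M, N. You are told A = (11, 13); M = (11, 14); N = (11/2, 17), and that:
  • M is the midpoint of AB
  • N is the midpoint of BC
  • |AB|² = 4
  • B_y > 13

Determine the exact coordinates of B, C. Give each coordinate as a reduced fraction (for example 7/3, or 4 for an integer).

1. B_x = 11  [B = 2·M−A = 2·(11, 14)−(11, 13)]
2. B_y = 15  [B = 2·M−A = 2·(11, 14)−(11, 13)]
   so B = (11, 15)
3. C_x = 0  [C = 2·N−B = 2·(11/2, 17)−(11, 15)]
4. C_y = 19  [C = 2·N−B = 2·(11/2, 17)−(11, 15)]
   so C = (0, 19)

B = (11, 15)
C = (0, 19)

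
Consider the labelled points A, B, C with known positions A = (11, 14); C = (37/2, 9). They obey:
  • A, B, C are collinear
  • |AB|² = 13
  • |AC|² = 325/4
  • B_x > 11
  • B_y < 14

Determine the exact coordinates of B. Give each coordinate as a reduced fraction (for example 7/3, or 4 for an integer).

1. B_x = 14  [[A, B, C are collinear ⇒ -5x-15/2y+160=0] ∩ [|B−(11, 14)|²=13]]
2. B_y = 12  [[A, B, C are collinear ⇒ -5x-15/2y+160=0] ∩ [|B−(11, 14)|²=13]]
   so B = (14, 12)

B = (14, 12)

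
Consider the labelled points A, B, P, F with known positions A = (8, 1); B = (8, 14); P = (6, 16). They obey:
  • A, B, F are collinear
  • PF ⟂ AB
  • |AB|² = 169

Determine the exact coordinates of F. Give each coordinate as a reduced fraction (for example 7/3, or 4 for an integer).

1. F_x = 8  [[A, B, F are collinear ⇒ -13x+104=0] ∩ [PF ⟂ AB ⇒ 13y-208=0]]
2. F_y = 16  [[A, B, F are collinear ⇒ -13x+104=0] ∩ [PF ⟂ AB ⇒ 13y-208=0]]
   so F = (8, 16)

F = (8, 16)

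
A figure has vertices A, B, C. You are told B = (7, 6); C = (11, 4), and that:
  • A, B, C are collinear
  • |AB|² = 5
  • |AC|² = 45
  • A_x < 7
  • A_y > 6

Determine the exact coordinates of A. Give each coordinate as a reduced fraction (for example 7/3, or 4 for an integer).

A = (5, 7)

1. A_x = 5  [[A, B, C are collinear ⇒ 2x+4y-38=0] ∩ [|A−(7, 6)|²=5]]
2. A_y = 7  [[A, B, C are collinear ⇒ 2x+4y-38=0] ∩ [|A−(7, 6)|²=5]]
   so A = (5, 7)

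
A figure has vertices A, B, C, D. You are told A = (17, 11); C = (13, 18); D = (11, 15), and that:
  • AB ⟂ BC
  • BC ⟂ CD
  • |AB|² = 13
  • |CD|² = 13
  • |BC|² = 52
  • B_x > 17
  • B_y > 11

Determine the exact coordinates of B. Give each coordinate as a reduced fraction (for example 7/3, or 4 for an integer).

B = (19, 14)

1. B_x = 19  [[BC ⟂ CD ⇒ 2x+3y-80=0] ∩ [|B−(17, 11)|²=13]]
2. B_y = 14  [[BC ⟂ CD ⇒ 2x+3y-80=0] ∩ [|B−(17, 11)|²=13]]
   so B = (19, 14)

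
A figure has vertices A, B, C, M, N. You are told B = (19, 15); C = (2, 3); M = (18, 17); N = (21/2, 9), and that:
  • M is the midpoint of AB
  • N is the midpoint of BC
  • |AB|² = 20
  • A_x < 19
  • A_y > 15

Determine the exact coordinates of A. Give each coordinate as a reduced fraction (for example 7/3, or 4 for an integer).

A = (17, 19)

1. A_x = 17  [A = 2·M−B = 2·(18, 17)−(19, 15)]
2. A_y = 19  [A = 2·M−B = 2·(18, 17)−(19, 15)]
   so A = (17, 19)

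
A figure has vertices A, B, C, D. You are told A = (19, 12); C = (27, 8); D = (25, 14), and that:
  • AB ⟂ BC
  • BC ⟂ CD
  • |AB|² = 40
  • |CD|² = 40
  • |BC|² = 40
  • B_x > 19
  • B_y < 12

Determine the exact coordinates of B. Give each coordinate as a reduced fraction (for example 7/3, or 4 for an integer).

1. B_x = 21  [[BC ⟂ CD ⇒ 2x-6y-6=0] ∩ [|B−(19, 12)|²=40]]
2. B_y = 6  [[BC ⟂ CD ⇒ 2x-6y-6=0] ∩ [|B−(19, 12)|²=40]]
   so B = (21, 6)

B = (21, 6)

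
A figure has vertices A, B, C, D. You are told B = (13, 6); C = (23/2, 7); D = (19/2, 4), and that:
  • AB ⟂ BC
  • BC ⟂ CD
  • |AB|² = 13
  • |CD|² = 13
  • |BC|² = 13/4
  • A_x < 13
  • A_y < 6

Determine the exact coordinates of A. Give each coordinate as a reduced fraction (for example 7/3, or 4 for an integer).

A = (11, 3)

1. A_x = 11  [[AB ⟂ BC ⇒ 3/2x-1y-27/2=0] ∩ [|A−(13, 6)|²=13]]
2. A_y = 3  [[AB ⟂ BC ⇒ 3/2x-1y-27/2=0] ∩ [|A−(13, 6)|²=13]]
   so A = (11, 3)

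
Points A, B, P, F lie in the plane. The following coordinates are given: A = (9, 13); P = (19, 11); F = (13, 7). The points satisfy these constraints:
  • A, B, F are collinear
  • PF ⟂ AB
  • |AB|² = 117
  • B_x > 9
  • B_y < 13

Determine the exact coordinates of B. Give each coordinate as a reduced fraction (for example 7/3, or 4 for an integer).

B = (15, 4)

1. B_x = 15  [[A, B, F are collinear ⇒ -6x-4y+106=0] ∩ [|B−(9, 13)|²=117]]
2. B_y = 4  [[A, B, F are collinear ⇒ -6x-4y+106=0] ∩ [|B−(9, 13)|²=117]]
   so B = (15, 4)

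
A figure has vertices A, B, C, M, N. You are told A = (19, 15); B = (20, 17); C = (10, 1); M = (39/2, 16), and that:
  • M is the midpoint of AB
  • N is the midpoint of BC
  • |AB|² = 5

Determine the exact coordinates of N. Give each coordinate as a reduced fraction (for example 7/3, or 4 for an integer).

N = (15, 9)

1. N_x = 15  [2·N = B+C = (20, 17)+(10, 1)]
2. N_y = 9  [2·N = B+C = (20, 17)+(10, 1)]
   so N = (15, 9)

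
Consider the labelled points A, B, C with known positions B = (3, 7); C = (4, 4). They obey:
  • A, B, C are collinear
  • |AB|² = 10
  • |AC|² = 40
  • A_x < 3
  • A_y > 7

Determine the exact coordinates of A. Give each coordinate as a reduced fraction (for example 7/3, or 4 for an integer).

A = (2, 10)

1. A_x = 2  [[A, B, C are collinear ⇒ 3x+1y-16=0] ∩ [|A−(3, 7)|²=10]]
2. A_y = 10  [[A, B, C are collinear ⇒ 3x+1y-16=0] ∩ [|A−(3, 7)|²=10]]
   so A = (2, 10)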